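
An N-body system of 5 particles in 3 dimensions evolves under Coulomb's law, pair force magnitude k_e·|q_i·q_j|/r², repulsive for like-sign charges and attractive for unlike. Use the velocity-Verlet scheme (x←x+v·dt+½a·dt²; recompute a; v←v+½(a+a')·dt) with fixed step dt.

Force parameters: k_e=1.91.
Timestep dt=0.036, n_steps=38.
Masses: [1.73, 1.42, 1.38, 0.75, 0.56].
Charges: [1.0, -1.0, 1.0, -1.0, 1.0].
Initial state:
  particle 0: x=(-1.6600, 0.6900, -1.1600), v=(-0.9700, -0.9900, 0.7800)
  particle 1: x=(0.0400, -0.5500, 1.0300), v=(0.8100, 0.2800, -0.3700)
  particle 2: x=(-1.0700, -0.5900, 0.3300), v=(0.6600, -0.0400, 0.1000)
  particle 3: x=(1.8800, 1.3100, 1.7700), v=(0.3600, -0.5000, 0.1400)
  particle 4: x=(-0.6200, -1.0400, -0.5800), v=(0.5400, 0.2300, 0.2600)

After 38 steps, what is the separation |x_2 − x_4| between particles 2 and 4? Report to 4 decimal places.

1.8197

step 0: x0=(-1.6600, 0.6900, -1.1600) x1=(0.0400, -0.5500, 1.0300) x2=(-1.0700, -0.5900, 0.3300) x3=(1.8800, 1.3100, 1.7700) x4=(-0.6200, -1.0400, -0.5800)
step 1: x0=(-1.6950, 0.6546, -1.1320) x1=(0.0685, -0.5400, 1.0161) x2=(-1.0460, -0.5912, 0.3347) x3=(1.8929, 1.2920, 1.7750) x4=(-0.5993, -1.0326, -0.5713)
step 2: x0=(-1.7301, 0.6196, -1.1042) x1=(0.0957, -0.5304, 1.0009) x2=(-1.0214, -0.5920, 0.3414) x3=(1.9057, 1.2741, 1.7797) x4=(-0.5758, -1.0270, -0.5639)
step 3: x0=(-1.7654, 0.5850, -1.0766) x1=(0.1214, -0.5210, 0.9846) x2=(-0.9963, -0.5924, 0.3503) x3=(1.9184, 1.2563, 1.7844) x4=(-0.5497, -1.0230, -0.5580)
step 4: x0=(-1.8008, 0.5508, -1.0492) x1=(0.1458, -0.5119, 0.9670) x2=(-0.9706, -0.5923, 0.3614) x3=(1.9310, 1.2385, 1.7889) x4=(-0.5208, -1.0208, -0.5533)
step 5: x0=(-1.8365, 0.5171, -1.0219) x1=(0.1687, -0.5032, 0.9482) x2=(-0.9442, -0.5918, 0.3745) x3=(1.9435, 1.2208, 1.7932) x4=(-0.4890, -1.0201, -0.5500)
step 6: x0=(-1.8724, 0.4837, -0.9949) x1=(0.1901, -0.4948, 0.9281) x2=(-0.9171, -0.5908, 0.3897) x3=(1.9559, 1.2032, 1.7974) x4=(-0.4544, -1.0209, -0.5479)
step 7: x0=(-1.9085, 0.4507, -0.9680) x1=(0.2099, -0.4869, 0.9068) x2=(-0.8892, -0.5894, 0.4070) x3=(1.9682, 1.1856, 1.8015) x4=(-0.4170, -1.0231, -0.5470)
step 8: x0=(-1.9448, 0.4181, -0.9413) x1=(0.2281, -0.4793, 0.8843) x2=(-0.8604, -0.5876, 0.4262) x3=(1.9804, 1.1681, 1.8054) x4=(-0.3768, -1.0266, -0.5471)
step 9: x0=(-1.9814, 0.3858, -0.9147) x1=(0.2446, -0.4721, 0.8605) x2=(-0.8306, -0.5853, 0.4474) x3=(1.9925, 1.1507, 1.8092) x4=(-0.3338, -1.0312, -0.5482)
step 10: x0=(-2.0182, 0.3538, -0.8883) x1=(0.2593, -0.4655, 0.8355) x2=(-0.7997, -0.5825, 0.4704) x3=(2.0045, 1.1333, 1.8129) x4=(-0.2881, -1.0368, -0.5500)
step 11: x0=(-2.0553, 0.3221, -0.8621) x1=(0.2721, -0.4593, 0.8092) x2=(-0.7677, -0.5793, 0.4953) x3=(2.0165, 1.1159, 1.8165) x4=(-0.2397, -1.0433, -0.5525)
step 12: x0=(-2.0926, 0.2907, -0.8360) x1=(0.2830, -0.4536, 0.7816) x2=(-0.7343, -0.5756, 0.5218) x3=(2.0283, 1.0986, 1.8200) x4=(-0.1888, -1.0504, -0.5554)
step 13: x0=(-2.1302, 0.2596, -0.8100) x1=(0.2919, -0.4486, 0.7529) x2=(-0.6994, -0.5714, 0.5499) x3=(2.0400, 1.0813, 1.8234) x4=(-0.1354, -1.0581, -0.5586)
step 14: x0=(-2.1679, 0.2287, -0.7841) x1=(0.2985, -0.4441, 0.7229) x2=(-0.6629, -0.5667, 0.5795) x3=(2.0516, 1.0641, 1.8267) x4=(-0.0795, -1.0662, -0.5619)
step 15: x0=(-2.2060, 0.1979, -0.7583) x1=(0.3028, -0.4404, 0.6917) x2=(-0.6246, -0.5615, 0.6104) x3=(2.0630, 1.0469, 1.8299) x4=(-0.0214, -1.0744, -0.5651)
step 16: x0=(-2.2442, 0.1674, -0.7325) x1=(0.3047, -0.4373, 0.6594) x2=(-0.5843, -0.5558, 0.6425) x3=(2.0744, 1.0296, 1.8330) x4=(0.0389, -1.0828, -0.5680)
step 17: x0=(-2.2826, 0.1370, -0.7069) x1=(0.3038, -0.4351, 0.6261) x2=(-0.5417, -0.5495, 0.6757) x3=(2.0856, 1.0124, 1.8360) x4=(0.1012, -1.0910, -0.5706)
step 18: x0=(-2.3212, 0.1068, -0.6813) x1=(0.3001, -0.4337, 0.5919) x2=(-0.4967, -0.5426, 0.7096) x3=(2.0967, 0.9951, 1.8389) x4=(0.1654, -1.0988, -0.5725)
step 19: x0=(-2.3600, 0.0767, -0.6558) x1=(0.2934, -0.4333, 0.5571) x2=(-0.4489, -0.5351, 0.7440) x3=(2.1076, 0.9778, 1.8417) x4=(0.2314, -1.1063, -0.5735)
step 20: x0=(-2.3990, 0.0467, -0.6304) x1=(0.2835, -0.4338, 0.5219) x2=(-0.3982, -0.5269, 0.7785) x3=(2.1184, 0.9605, 1.8445) x4=(0.2988, -1.1131, -0.5737)
step 21: x0=(-2.4380, 0.0169, -0.6049) x1=(0.2702, -0.4355, 0.4868) x2=(-0.3443, -0.5180, 0.8126) x3=(2.1290, 0.9430, 1.8471) x4=(0.3676, -1.1191, -0.5727)
step 22: x0=(-2.4772, -0.0129, -0.5796) x1=(0.2535, -0.4382, 0.4522) x2=(-0.2871, -0.5085, 0.8458) x3=(2.1394, 0.9255, 1.8496) x4=(0.4375, -1.1242, -0.5705)
step 23: x0=(-2.5165, -0.0426, -0.5542) x1=(0.2336, -0.4420, 0.4187) x2=(-0.2266, -0.4982, 0.8773) x3=(2.1496, 0.9078, 1.8520) x4=(0.5081, -1.1282, -0.5670)
step 24: x0=(-2.5559, -0.0723, -0.5289) x1=(0.2107, -0.4469, 0.3870) x2=(-0.1629, -0.4873, 0.9066) x3=(2.1595, 0.8900, 1.8543) x4=(0.5793, -1.1311, -0.5621)
step 25: x0=(-2.5954, -0.1019, -0.5036) x1=(0.1853, -0.4528, 0.3577) x2=(-0.0967, -0.4759, 0.9330) x3=(2.1692, 0.8721, 1.8564) x4=(0.6508, -1.1328, -0.5559)
step 26: x0=(-2.6350, -0.1314, -0.4782) x1=(0.1581, -0.4596, 0.3311) x2=(-0.0283, -0.4640, 0.9561) x3=(2.1787, 0.8539, 1.8584) x4=(0.7222, -1.1333, -0.5485)
step 27: x0=(-2.6746, -0.1610, -0.4529) x1=(0.1299, -0.4671, 0.3076) x2=(0.0413, -0.4517, 0.9758) x3=(2.1878, 0.8356, 1.8602) x4=(0.7934, -1.1326, -0.5398)
step 28: x0=(-2.7142, -0.1904, -0.4276) x1=(0.1015, -0.4751, 0.2869) x2=(0.1117, -0.4393, 0.9922) x3=(2.1967, 0.8170, 1.8618) x4=(0.8642, -1.1308, -0.5302)
step 29: x0=(-2.7538, -0.2199, -0.4023) x1=(0.0733, -0.4836, 0.2689) x2=(0.1821, -0.4267, 1.0057) x3=(2.2052, 0.7982, 1.8632) x4=(0.9344, -1.1281, -0.5197)
step 30: x0=(-2.7935, -0.2493, -0.3770) x1=(0.0460, -0.4923, 0.2532) x2=(0.2523, -0.4141, 1.0166) x3=(2.2133, 0.7790, 1.8643) x4=(1.0041, -1.1245, -0.5086)
step 31: x0=(-2.8332, -0.2787, -0.3517) x1=(0.0196, -0.5013, 0.2395) x2=(0.3219, -0.4013, 1.0253) x3=(2.2211, 0.7596, 1.8652) x4=(1.0730, -1.1201, -0.4970)
step 32: x0=(-2.8728, -0.3081, -0.3264) x1=(-0.0056, -0.5104, 0.2275) x2=(0.3907, -0.3886, 1.0324) x3=(2.2284, 0.7398, 1.8659) x4=(1.1414, -1.1152, -0.4850)
step 33: x0=(-2.9124, -0.3374, -0.3011) x1=(-0.0297, -0.5197, 0.2169) x2=(0.4588, -0.3757, 1.0381) x3=(2.2353, 0.7197, 1.8662) x4=(1.2091, -1.1097, -0.4728)
step 34: x0=(-2.9521, -0.3668, -0.2758) x1=(-0.0525, -0.5290, 0.2073) x2=(0.5261, -0.3627, 1.0428) x3=(2.2418, 0.6992, 1.8661) x4=(1.2762, -1.1038, -0.4605)
step 35: x0=(-2.9917, -0.3961, -0.2504) x1=(-0.0741, -0.5383, 0.1987) x2=(0.5927, -0.3497, 1.0468) x3=(2.2478, 0.6782, 1.8657) x4=(1.3427, -1.0976, -0.4483)
step 36: x0=(-3.0312, -0.4254, -0.2251) x1=(-0.0947, -0.5477, 0.1909) x2=(0.6586, -0.3364, 1.0502) x3=(2.2532, 0.6568, 1.8649) x4=(1.4088, -1.0911, -0.4361)
step 37: x0=(-3.0707, -0.4547, -0.1997) x1=(-0.1142, -0.5571, 0.1836) x2=(0.7238, -0.3230, 1.0533) x3=(2.2582, 0.6349, 1.8637) x4=(1.4745, -1.0844, -0.4241)
step 38: x0=(-3.1102, -0.4840, -0.1744) x1=(-0.1328, -0.5665, 0.1769) x2=(0.7884, -0.3093, 1.0562) x3=(2.2625, 0.6125, 1.8619) x4=(1.5398, -1.0777, -0.4123)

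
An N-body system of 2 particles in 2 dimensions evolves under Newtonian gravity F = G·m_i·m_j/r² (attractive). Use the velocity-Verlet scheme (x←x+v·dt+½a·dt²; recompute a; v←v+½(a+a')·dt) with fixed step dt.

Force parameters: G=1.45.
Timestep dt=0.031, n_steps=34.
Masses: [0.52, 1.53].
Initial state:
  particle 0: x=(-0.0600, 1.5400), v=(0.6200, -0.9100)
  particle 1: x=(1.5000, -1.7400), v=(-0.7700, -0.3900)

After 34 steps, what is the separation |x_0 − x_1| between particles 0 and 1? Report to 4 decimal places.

step 0: x0=(-0.0600, 1.5400) x1=(1.5000, -1.7400)
step 1: x0=(-0.0407, 1.5117) x1=(1.4761, -1.7521)
step 2: x0=(-0.0214, 1.4833) x1=(1.4522, -1.7641)
step 3: x0=(-0.0020, 1.4547) x1=(1.4283, -1.7760)
step 4: x0=(0.0174, 1.4260) x1=(1.4043, -1.7880)
step 5: x0=(0.0370, 1.3971) x1=(1.3804, -1.7998)
step 6: x0=(0.0566, 1.3680) x1=(1.3564, -1.8116)
step 7: x0=(0.0762, 1.3388) x1=(1.3323, -1.8233)
step 8: x0=(0.0960, 1.3094) x1=(1.3083, -1.8350)
step 9: x0=(0.1158, 1.2798) x1=(1.2842, -1.8467)
step 10: x0=(0.1356, 1.2500) x1=(1.2601, -1.8582)
step 11: x0=(0.1556, 1.2201) x1=(1.2360, -1.8697)
step 12: x0=(0.1756, 1.1900) x1=(1.2119, -1.8812)
step 13: x0=(0.1957, 1.1596) x1=(1.1877, -1.8925)
step 14: x0=(0.2158, 1.1291) x1=(1.1635, -1.9038)
step 15: x0=(0.2360, 1.0984) x1=(1.1393, -1.9151)
step 16: x0=(0.2562, 1.0675) x1=(1.1151, -1.9262)
step 17: x0=(0.2766, 1.0363) x1=(1.0909, -1.9373)
step 18: x0=(0.2969, 1.0050) x1=(1.0666, -1.9484)
step 19: x0=(0.3174, 0.9734) x1=(1.0423, -1.9593)
step 20: x0=(0.3379, 0.9416) x1=(1.0180, -1.9702)
step 21: x0=(0.3584, 0.9096) x1=(0.9937, -1.9810)
step 22: x0=(0.3790, 0.8773) x1=(0.9694, -1.9917)
step 23: x0=(0.3996, 0.8448) x1=(0.9450, -2.0023)
step 24: x0=(0.4203, 0.8120) x1=(0.9206, -2.0128)
step 25: x0=(0.4411, 0.7790) x1=(0.8963, -2.0233)
step 26: x0=(0.4619, 0.7457) x1=(0.8719, -2.0337)
step 27: x0=(0.4827, 0.7122) x1=(0.8474, -2.0439)
step 28: x0=(0.5035, 0.6784) x1=(0.8230, -2.0541)
step 29: x0=(0.5244, 0.6443) x1=(0.7986, -2.0642)
step 30: x0=(0.5454, 0.6099) x1=(0.7741, -2.0742)
step 31: x0=(0.5663, 0.5752) x1=(0.7497, -2.0841)
step 32: x0=(0.5873, 0.5402) x1=(0.7252, -2.0939)
step 33: x0=(0.6082, 0.5049) x1=(0.7007, -2.1036)
step 34: x0=(0.6292, 0.4693) x1=(0.6763, -2.1132)

2.5829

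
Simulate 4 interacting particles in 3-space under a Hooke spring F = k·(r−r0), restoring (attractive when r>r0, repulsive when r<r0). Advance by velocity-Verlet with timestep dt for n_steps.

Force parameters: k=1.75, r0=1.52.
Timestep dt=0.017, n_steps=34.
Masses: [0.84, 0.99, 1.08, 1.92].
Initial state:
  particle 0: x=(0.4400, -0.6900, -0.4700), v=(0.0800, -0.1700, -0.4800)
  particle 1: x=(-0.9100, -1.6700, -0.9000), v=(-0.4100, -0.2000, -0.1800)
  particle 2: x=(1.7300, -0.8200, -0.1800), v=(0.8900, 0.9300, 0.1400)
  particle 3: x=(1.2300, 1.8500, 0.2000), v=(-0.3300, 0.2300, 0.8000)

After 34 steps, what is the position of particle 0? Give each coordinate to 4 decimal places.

(0.5292, -0.4399, -0.6348)

step 0: x0=(0.4400, -0.6900, -0.4700) x1=(-0.9100, -1.6700, -0.9000) x2=(1.7300, -0.8200, -0.1800) x3=(1.2300, 1.8500, 0.2000)
step 1: x0=(0.4414, -0.6926, -0.4781) x1=(-0.9163, -1.6727, -0.9028) x2=(1.7448, -0.8040, -0.1776) x3=(1.2242, 1.8533, 0.2134)
step 2: x0=(0.4427, -0.6945, -0.4861) x1=(-0.9211, -1.6739, -0.9050) x2=(1.7590, -0.7877, -0.1754) x3=(1.2180, 1.8554, 0.2266)
step 3: x0=(0.4441, -0.6959, -0.4939) x1=(-0.9245, -1.6738, -0.9066) x2=(1.7726, -0.7710, -0.1731) x3=(1.2114, 1.8563, 0.2394)
step 4: x0=(0.4455, -0.6966, -0.5016) x1=(-0.9264, -1.6721, -0.9077) x2=(1.7855, -0.7540, -0.1710) x3=(1.2044, 1.8560, 0.2519)
step 5: x0=(0.4469, -0.6966, -0.5091) x1=(-0.9269, -1.6691, -0.9081) x2=(1.7978, -0.7366, -0.1689) x3=(1.1970, 1.8544, 0.2640)
step 6: x0=(0.4484, -0.6961, -0.5165) x1=(-0.9259, -1.6645, -0.9080) x2=(1.8093, -0.7189, -0.1668) x3=(1.1893, 1.8517, 0.2758)
step 7: x0=(0.4499, -0.6949, -0.5237) x1=(-0.9234, -1.6585, -0.9073) x2=(1.8202, -0.7010, -0.1649) x3=(1.1812, 1.8478, 0.2872)
step 8: x0=(0.4514, -0.6931, -0.5307) x1=(-0.9195, -1.6511, -0.9059) x2=(1.8303, -0.6827, -0.1630) x3=(1.1727, 1.8427, 0.2984)
step 9: x0=(0.4530, -0.6907, -0.5375) x1=(-0.9141, -1.6422, -0.9040) x2=(1.8397, -0.6642, -0.1612) x3=(1.1638, 1.8364, 0.3091)
step 10: x0=(0.4547, -0.6877, -0.5441) x1=(-0.9073, -1.6319, -0.9014) x2=(1.8484, -0.6454, -0.1594) x3=(1.1546, 1.8290, 0.3195)
step 11: x0=(0.4563, -0.6841, -0.5506) x1=(-0.8990, -1.6201, -0.8983) x2=(1.8563, -0.6263, -0.1577) x3=(1.1450, 1.8204, 0.3295)
step 12: x0=(0.4581, -0.6798, -0.5568) x1=(-0.8893, -1.6070, -0.8945) x2=(1.8635, -0.6070, -0.1561) x3=(1.1351, 1.8107, 0.3392)
step 13: x0=(0.4600, -0.6749, -0.5628) x1=(-0.8781, -1.5924, -0.8902) x2=(1.8699, -0.5875, -0.1545) x3=(1.1248, 1.7998, 0.3485)
step 14: x0=(0.4619, -0.6694, -0.5686) x1=(-0.8656, -1.5764, -0.8852) x2=(1.8756, -0.5677, -0.1531) x3=(1.1142, 1.7879, 0.3574)
step 15: x0=(0.4639, -0.6633, -0.5742) x1=(-0.8517, -1.5591, -0.8796) x2=(1.8805, -0.5478, -0.1517) x3=(1.1033, 1.7748, 0.3660)
step 16: x0=(0.4660, -0.6566, -0.5796) x1=(-0.8364, -1.5404, -0.8735) x2=(1.8847, -0.5276, -0.1503) x3=(1.0921, 1.7607, 0.3742)
step 17: x0=(0.4682, -0.6493, -0.5847) x1=(-0.8198, -1.5204, -0.8668) x2=(1.8881, -0.5073, -0.1490) x3=(1.0806, 1.7455, 0.3821)
step 18: x0=(0.4705, -0.6414, -0.5896) x1=(-0.8019, -1.4991, -0.8594) x2=(1.8907, -0.4868, -0.1478) x3=(1.0687, 1.7293, 0.3895)
step 19: x0=(0.4730, -0.6330, -0.5942) x1=(-0.7827, -1.4765, -0.8516) x2=(1.8926, -0.4661, -0.1467) x3=(1.0566, 1.7121, 0.3967)
step 20: x0=(0.4756, -0.6239, -0.5986) x1=(-0.7623, -1.4527, -0.8431) x2=(1.8938, -0.4453, -0.1456) x3=(1.0442, 1.6940, 0.4034)
step 21: x0=(0.4783, -0.6142, -0.6028) x1=(-0.7407, -1.4276, -0.8341) x2=(1.8942, -0.4243, -0.1446) x3=(1.0315, 1.6748, 0.4098)
step 22: x0=(0.4811, -0.6040, -0.6067) x1=(-0.7179, -1.4014, -0.8245) x2=(1.8939, -0.4033, -0.1436) x3=(1.0186, 1.6548, 0.4158)
step 23: x0=(0.4841, -0.5933, -0.6103) x1=(-0.6940, -1.3740, -0.8145) x2=(1.8929, -0.3821, -0.1427) x3=(1.0054, 1.6338, 0.4215)
step 24: x0=(0.4873, -0.5819, -0.6137) x1=(-0.6690, -1.3456, -0.8039) x2=(1.8912, -0.3608, -0.1419) x3=(0.9920, 1.6120, 0.4269)
step 25: x0=(0.4906, -0.5700, -0.6169) x1=(-0.6430, -1.3160, -0.7927) x2=(1.8888, -0.3395, -0.1411) x3=(0.9784, 1.5893, 0.4319)
step 26: x0=(0.4941, -0.5576, -0.6198) x1=(-0.6159, -1.2854, -0.7811) x2=(1.8858, -0.3180, -0.1404) x3=(0.9645, 1.5658, 0.4365)
step 27: x0=(0.4978, -0.5446, -0.6225) x1=(-0.5879, -1.2538, -0.7690) x2=(1.8821, -0.2965, -0.1397) x3=(0.9504, 1.5416, 0.4408)
step 28: x0=(0.5016, -0.5312, -0.6249) x1=(-0.5590, -1.2213, -0.7564) x2=(1.8778, -0.2750, -0.1390) x3=(0.9362, 1.5166, 0.4449)
step 29: x0=(0.5057, -0.5172, -0.6271) x1=(-0.5293, -1.1879, -0.7434) x2=(1.8729, -0.2534, -0.1384) x3=(0.9217, 1.4908, 0.4485)
step 30: x0=(0.5100, -0.5027, -0.6291) x1=(-0.4987, -1.1536, -0.7299) x2=(1.8674, -0.2317, -0.1379) x3=(0.9071, 1.4644, 0.4519)
step 31: x0=(0.5144, -0.4877, -0.6308) x1=(-0.4675, -1.1185, -0.7160) x2=(1.8614, -0.2101, -0.1374) x3=(0.8923, 1.4374, 0.4550)
step 32: x0=(0.5191, -0.4722, -0.6323) x1=(-0.4355, -1.0826, -0.7017) x2=(1.8548, -0.1884, -0.1369) x3=(0.8773, 1.4097, 0.4578)
step 33: x0=(0.5240, -0.4563, -0.6337) x1=(-0.4029, -1.0460, -0.6870) x2=(1.8478, -0.1667, -0.1364) x3=(0.8622, 1.3815, 0.4603)
step 34: x0=(0.5292, -0.4399, -0.6348) x1=(-0.3697, -1.0088, -0.6719) x2=(1.8402, -0.1450, -0.1360) x3=(0.8470, 1.3527, 0.4626)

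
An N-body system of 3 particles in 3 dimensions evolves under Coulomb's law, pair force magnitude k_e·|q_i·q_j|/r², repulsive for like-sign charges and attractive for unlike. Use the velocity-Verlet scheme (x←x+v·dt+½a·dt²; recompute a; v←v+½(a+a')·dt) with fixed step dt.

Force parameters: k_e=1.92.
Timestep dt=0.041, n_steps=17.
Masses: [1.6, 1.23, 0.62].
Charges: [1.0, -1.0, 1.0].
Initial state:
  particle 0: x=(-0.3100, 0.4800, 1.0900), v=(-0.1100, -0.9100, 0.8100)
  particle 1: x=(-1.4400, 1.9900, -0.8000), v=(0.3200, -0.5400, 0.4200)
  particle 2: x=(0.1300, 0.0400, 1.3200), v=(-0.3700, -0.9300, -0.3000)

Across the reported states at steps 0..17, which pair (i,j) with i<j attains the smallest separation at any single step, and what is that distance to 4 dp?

pair (0,2), distance 0.6505

step 0: x0=(-0.3100, 0.4800, 1.0900) x1=(-1.4400, 1.9900, -0.8000) x2=(0.1300, 0.0400, 1.3200)
step 1: x0=(-0.3161, 0.4443, 1.1223) x1=(-1.4267, 1.9677, -0.7826) x2=(0.1186, -0.0019, 1.3096)
step 2: x0=(-0.3255, 0.4120, 1.1531) x1=(-1.4132, 1.9450, -0.7647) x2=(0.1153, -0.0520, 1.3024)
step 3: x0=(-0.3381, 0.3832, 1.1825) x1=(-1.3994, 1.9220, -0.7465) x2=(0.1197, -0.1102, 1.2977)
step 4: x0=(-0.3538, 0.3576, 1.2111) x1=(-1.3854, 1.8986, -0.7278) x2=(0.1315, -0.1762, 1.2945)
step 5: x0=(-0.3721, 0.3351, 1.2390) x1=(-1.3711, 1.8748, -0.7087) x2=(0.1496, -0.2492, 1.2921)
step 6: x0=(-0.3927, 0.3151, 1.2665) x1=(-1.3565, 1.8507, -0.6892) x2=(0.1731, -0.3282, 1.2901)
step 7: x0=(-0.4152, 0.2974, 1.2937) x1=(-1.3417, 1.8262, -0.6693) x2=(0.2010, -0.4121, 1.2879)
step 8: x0=(-0.4393, 0.2815, 1.3207) x1=(-1.3267, 1.8013, -0.6489) x2=(0.2326, -0.5002, 1.2855)
step 9: x0=(-0.4647, 0.2673, 1.3475) x1=(-1.3114, 1.7761, -0.6282) x2=(0.2672, -0.5917, 1.2826)
step 10: x0=(-0.4913, 0.2544, 1.3743) x1=(-1.2960, 1.7505, -0.6070) x2=(0.3043, -0.6860, 1.2792)
step 11: x0=(-0.5188, 0.2427, 1.4009) x1=(-1.2803, 1.7245, -0.5855) x2=(0.3433, -0.7826, 1.2754)
step 12: x0=(-0.5471, 0.2320, 1.4273) x1=(-1.2643, 1.6981, -0.5635) x2=(0.3839, -0.8810, 1.2710)
step 13: x0=(-0.5761, 0.2222, 1.4537) x1=(-1.2482, 1.6714, -0.5411) x2=(0.4260, -0.9811, 1.2662)
step 14: x0=(-0.6056, 0.2132, 1.4799) x1=(-1.2319, 1.6443, -0.5183) x2=(0.4692, -1.0824, 1.2609)
step 15: x0=(-0.6357, 0.2049, 1.5059) x1=(-1.2154, 1.6168, -0.4951) x2=(0.5133, -1.1848, 1.2552)
step 16: x0=(-0.6663, 0.1973, 1.5318) x1=(-1.1987, 1.5890, -0.4714) x2=(0.5583, -1.2882, 1.2491)
step 17: x0=(-0.6973, 0.1902, 1.5575) x1=(-1.1818, 1.5607, -0.4474) x2=(0.6039, -1.3923, 1.2427)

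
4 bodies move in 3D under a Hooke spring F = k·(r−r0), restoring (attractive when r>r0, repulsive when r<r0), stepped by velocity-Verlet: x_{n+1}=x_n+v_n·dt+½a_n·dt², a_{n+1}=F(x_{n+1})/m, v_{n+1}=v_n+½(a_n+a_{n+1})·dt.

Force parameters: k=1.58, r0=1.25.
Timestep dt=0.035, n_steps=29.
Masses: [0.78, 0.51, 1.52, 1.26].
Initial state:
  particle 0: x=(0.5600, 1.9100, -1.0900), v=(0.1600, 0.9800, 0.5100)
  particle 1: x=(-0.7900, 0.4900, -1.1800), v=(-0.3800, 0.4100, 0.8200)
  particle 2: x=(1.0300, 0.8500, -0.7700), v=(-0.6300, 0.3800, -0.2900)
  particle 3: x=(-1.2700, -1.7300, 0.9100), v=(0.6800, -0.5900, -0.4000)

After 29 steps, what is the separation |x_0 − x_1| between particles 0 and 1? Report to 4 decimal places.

step 0: x0=(0.5600, 1.9100, -1.0900) x1=(-0.7900, 0.4900, -1.1800) x2=(1.0300, 0.8500, -0.7700) x3=(-1.2700, -1.7300, 0.9100)
step 1: x0=(0.5633, 1.9404, -1.0704) x1=(-0.8017, 0.5031, -1.1486) x2=(1.0066, 0.8621, -0.7795) x3=(-1.2438, -1.7463, 0.8931)
step 2: x0=(0.5621, 1.9630, -1.0474) x1=(-0.8102, 0.5135, -1.1121) x2=(0.9805, 0.8717, -0.7877) x3=(-1.2128, -1.7537, 0.8703)
step 3: x0=(0.5564, 1.9777, -1.0210) x1=(-0.8155, 0.5214, -1.0706) x2=(0.9518, 0.8789, -0.7946) x3=(-1.1772, -1.7522, 0.8420)
step 4: x0=(0.5462, 1.9845, -0.9913) x1=(-0.8175, 0.5268, -1.0245) x2=(0.9206, 0.8837, -0.8003) x3=(-1.1372, -1.7419, 0.8082)
step 5: x0=(0.5317, 1.9834, -0.9585) x1=(-0.8162, 0.5297, -0.9741) x2=(0.8870, 0.8860, -0.8046) x3=(-1.0930, -1.7227, 0.7691)
step 6: x0=(0.5130, 1.9746, -0.9227) x1=(-0.8118, 0.5303, -0.9197) x2=(0.8512, 0.8858, -0.8077) x3=(-1.0447, -1.6949, 0.7251)
step 7: x0=(0.4903, 1.9583, -0.8840) x1=(-0.8044, 0.5285, -0.8618) x2=(0.8133, 0.8834, -0.8095) x3=(-0.9926, -1.6587, 0.6763)
step 8: x0=(0.4638, 1.9347, -0.8425) x1=(-0.7942, 0.5245, -0.8008) x2=(0.7735, 0.8785, -0.8101) x3=(-0.9371, -1.6142, 0.6231)
step 9: x0=(0.4337, 1.9042, -0.7985) x1=(-0.7812, 0.5185, -0.7371) x2=(0.7319, 0.8714, -0.8096) x3=(-0.8782, -1.5619, 0.5659)
step 10: x0=(0.4003, 1.8671, -0.7522) x1=(-0.7659, 0.5106, -0.6711) x2=(0.6888, 0.8622, -0.8080) x3=(-0.8164, -1.5021, 0.5050)
step 11: x0=(0.3638, 1.8239, -0.7037) x1=(-0.7484, 0.5008, -0.6032) x2=(0.6443, 0.8508, -0.8054) x3=(-0.7520, -1.4352, 0.4407)
step 12: x0=(0.3247, 1.7750, -0.6531) x1=(-0.7289, 0.4895, -0.5337) x2=(0.5986, 0.8373, -0.8019) x3=(-0.6852, -1.3617, 0.3735)
step 13: x0=(0.2830, 1.7210, -0.6008) x1=(-0.7079, 0.4768, -0.4632) x2=(0.5518, 0.8220, -0.7975) x3=(-0.6163, -1.2822, 0.3037)
step 14: x0=(0.2393, 1.6624, -0.5469) x1=(-0.6856, 0.4629, -0.3918) x2=(0.5043, 0.8048, -0.7924) x3=(-0.5456, -1.1972, 0.2318)
step 15: x0=(0.1938, 1.5997, -0.4915) x1=(-0.6623, 0.4480, -0.3199) x2=(0.4562, 0.7861, -0.7868) x3=(-0.4736, -1.1072, 0.1580)
step 16: x0=(0.1468, 1.5337, -0.4349) x1=(-0.6384, 0.4323, -0.2477) x2=(0.4077, 0.7657, -0.7808) x3=(-0.4003, -1.0131, 0.0829)
step 17: x0=(0.0987, 1.4649, -0.3773) x1=(-0.6142, 0.4159, -0.1753) x2=(0.3589, 0.7441, -0.7745) x3=(-0.3262, -0.9153, 0.0067)
step 18: x0=(0.0497, 1.3939, -0.3187) x1=(-0.5900, 0.3992, -0.1027) x2=(0.3100, 0.7213, -0.7681) x3=(-0.2514, -0.8147, -0.0702)
step 19: x0=(0.0001, 1.3214, -0.2593) x1=(-0.5661, 0.3822, -0.0299) x2=(0.2611, 0.6976, -0.7618) x3=(-0.1761, -0.7118, -0.1476)
step 20: x0=(-0.0498, 1.2480, -0.1993) x1=(-0.5429, 0.3649, 0.0433) x2=(0.2124, 0.6731, -0.7558) x3=(-0.1005, -0.6074, -0.2253)
step 21: x0=(-0.0998, 1.1741, -0.1387) x1=(-0.5205, 0.3474, 0.1171) x2=(0.1638, 0.6481, -0.7500) x3=(-0.0248, -0.5020, -0.3031)
step 22: x0=(-0.1497, 1.1005, -0.0778) x1=(-0.4992, 0.3294, 0.1918) x2=(0.1155, 0.6228, -0.7448) x3=(0.0510, -0.3962, -0.3810)
step 23: x0=(-0.1995, 1.0274, -0.0165) x1=(-0.4789, 0.3105, 0.2675) x2=(0.0675, 0.5975, -0.7401) x3=(0.1269, -0.2903, -0.4589)
step 24: x0=(-0.2491, 0.9553, 0.0451) x1=(-0.4596, 0.2904, 0.3443) x2=(0.0196, 0.5723, -0.7359) x3=(0.2029, -0.1848, -0.5366)
step 25: x0=(-0.2985, 0.8844, 0.1067) x1=(-0.4410, 0.2688, 0.4221) x2=(-0.0283, 0.5475, -0.7323) x3=(0.2790, -0.0798, -0.6142)
step 26: x0=(-0.3478, 0.8149, 0.1683) x1=(-0.4226, 0.2452, 0.5006) x2=(-0.0764, 0.5232, -0.7292) x3=(0.3554, 0.0246, -0.6914)
step 27: x0=(-0.3970, 0.7465, 0.2297) x1=(-0.4040, 0.2197, 0.5794) x2=(-0.1249, 0.4994, -0.7264) x3=(0.4321, 0.1284, -0.7683)
step 28: x0=(-0.4460, 0.6795, 0.2904) x1=(-0.3847, 0.1923, 0.6581) x2=(-0.1740, 0.4758, -0.7236) x3=(0.5091, 0.2319, -0.8446)
step 29: x0=(-0.4948, 0.6135, 0.3500) x1=(-0.3641, 0.1631, 0.7359) x2=(-0.2236, 0.4524, -0.7208) x3=(0.5862, 0.3352, -0.9200)

0.6073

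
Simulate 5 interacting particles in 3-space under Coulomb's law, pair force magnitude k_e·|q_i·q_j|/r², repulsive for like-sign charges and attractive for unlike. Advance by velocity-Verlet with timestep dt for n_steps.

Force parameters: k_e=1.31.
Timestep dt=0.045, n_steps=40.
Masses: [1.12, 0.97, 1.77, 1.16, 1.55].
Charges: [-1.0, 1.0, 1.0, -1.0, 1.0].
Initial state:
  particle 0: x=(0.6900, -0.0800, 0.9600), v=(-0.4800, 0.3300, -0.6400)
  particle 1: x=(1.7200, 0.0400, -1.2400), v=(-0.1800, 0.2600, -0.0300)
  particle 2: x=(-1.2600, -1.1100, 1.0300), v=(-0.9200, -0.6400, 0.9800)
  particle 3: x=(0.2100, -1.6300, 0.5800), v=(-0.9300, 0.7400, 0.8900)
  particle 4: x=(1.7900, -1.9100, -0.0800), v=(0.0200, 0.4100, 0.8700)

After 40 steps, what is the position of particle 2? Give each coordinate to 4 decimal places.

step 0: x0=(0.6900, -0.0800, 0.9600) x1=(1.7200, 0.0400, -1.2400) x2=(-1.2600, -1.1100, 1.0300) x3=(0.2100, -1.6300, 0.5800) x4=(1.7900, -1.9100, -0.0800)
step 1: x0=(0.6685, -0.0650, 0.9310) x1=(1.7118, 0.0518, -1.2412) x2=(-1.3011, -1.1388, 1.0741) x3=(0.1681, -1.5969, 0.6198) x4=(1.7906, -1.8915, -0.0406)
step 2: x0=(0.6472, -0.0498, 0.9017) x1=(1.7033, 0.0640, -1.2422) x2=(-1.3416, -1.1677, 1.1180) x3=(0.1258, -1.5644, 0.6593) x4=(1.7908, -1.8731, -0.0008)
step 3: x0=(0.6262, -0.0342, 0.8720) x1=(1.6945, 0.0764, -1.2429) x2=(-1.3815, -1.1965, 1.1619) x3=(0.0833, -1.5324, 0.6986) x4=(1.7905, -1.8546, 0.0395)
step 4: x0=(0.6056, -0.0183, 0.8420) x1=(1.6855, 0.0891, -1.2434) x2=(-1.4208, -1.2254, 1.2057) x3=(0.0403, -1.5010, 0.7375) x4=(1.7897, -1.8360, 0.0802)
step 5: x0=(0.5854, -0.0021, 0.8115) x1=(1.6762, 0.1021, -1.2436) x2=(-1.4594, -1.2542, 1.2493) x3=(-0.0032, -1.4702, 0.7764) x4=(1.7884, -1.8174, 0.1213)
step 6: x0=(0.5656, 0.0145, 0.7806) x1=(1.6665, 0.1154, -1.2435) x2=(-1.4975, -1.2830, 1.2928) x3=(-0.0472, -1.4402, 0.8151) x4=(1.7867, -1.7988, 0.1627)
step 7: x0=(0.5464, 0.0313, 0.7493) x1=(1.6566, 0.1290, -1.2432) x2=(-1.5349, -1.3117, 1.3361) x3=(-0.0918, -1.4109, 0.8538) x4=(1.7846, -1.7800, 0.2046)
step 8: x0=(0.5277, 0.0485, 0.7175) x1=(1.6463, 0.1428, -1.2426) x2=(-1.5717, -1.3404, 1.3793) x3=(-0.1370, -1.3823, 0.8925) x4=(1.7820, -1.7612, 0.2468)
step 9: x0=(0.5096, 0.0660, 0.6851) x1=(1.6357, 0.1569, -1.2418) x2=(-1.6078, -1.3690, 1.4222) x3=(-0.1830, -1.3546, 0.9314) x4=(1.7790, -1.7422, 0.2893)
step 10: x0=(0.4922, 0.0838, 0.6522) x1=(1.6247, 0.1712, -1.2406) x2=(-1.6433, -1.3975, 1.4650) x3=(-0.2296, -1.3276, 0.9704) x4=(1.7756, -1.7232, 0.3322)
step 11: x0=(0.4754, 0.1019, 0.6188) x1=(1.6133, 0.1858, -1.2392) x2=(-1.6782, -1.4258, 1.5076) x3=(-0.2771, -1.3014, 1.0096) x4=(1.7718, -1.7040, 0.3753)
step 12: x0=(0.4593, 0.1201, 0.5847) x1=(1.6016, 0.2006, -1.2374) x2=(-1.7125, -1.4540, 1.5499) x3=(-0.3253, -1.2761, 1.0490) x4=(1.7676, -1.6847, 0.4187)
step 13: x0=(0.4440, 0.1386, 0.5500) x1=(1.5895, 0.2157, -1.2354) x2=(-1.7462, -1.4820, 1.5921) x3=(-0.3743, -1.2515, 1.0888) x4=(1.7630, -1.6653, 0.4624)
step 14: x0=(0.4294, 0.1572, 0.5148) x1=(1.5770, 0.2310, -1.2330) x2=(-1.7792, -1.5099, 1.6340) x3=(-0.4241, -1.2278, 1.1289) x4=(1.7581, -1.6458, 0.5064)
step 15: x0=(0.4156, 0.1759, 0.4789) x1=(1.5640, 0.2465, -1.2303) x2=(-1.8116, -1.5376, 1.6757) x3=(-0.4748, -1.2048, 1.1694) x4=(1.7527, -1.6261, 0.5505)
step 16: x0=(0.4025, 0.1947, 0.4423) x1=(1.5506, 0.2623, -1.2273) x2=(-1.8435, -1.5650, 1.7172) x3=(-0.5263, -1.1827, 1.2103) x4=(1.7470, -1.6062, 0.5949)
step 17: x0=(0.3903, 0.2135, 0.4051) x1=(1.5368, 0.2782, -1.2239) x2=(-1.8747, -1.5922, 1.7584) x3=(-0.5786, -1.1613, 1.2517) x4=(1.7410, -1.5863, 0.6394)
step 18: x0=(0.3788, 0.2324, 0.3673) x1=(1.5225, 0.2944, -1.2201) x2=(-1.9053, -1.6191, 1.7994) x3=(-0.6317, -1.1407, 1.2934) x4=(1.7346, -1.5661, 0.6842)
step 19: x0=(0.3681, 0.2512, 0.3288) x1=(1.5077, 0.3108, -1.2160) x2=(-1.9354, -1.6457, 1.8402) x3=(-0.6856, -1.1209, 1.3356) x4=(1.7279, -1.5459, 0.7291)
step 20: x0=(0.3583, 0.2700, 0.2897) x1=(1.4923, 0.3273, -1.2114) x2=(-1.9649, -1.6720, 1.8807) x3=(-0.7403, -1.1019, 1.3783) x4=(1.7208, -1.5255, 0.7741)
step 21: x0=(0.3493, 0.2887, 0.2500) x1=(1.4764, 0.3441, -1.2065) x2=(-1.9938, -1.6980, 1.9209) x3=(-0.7958, -1.0837, 1.4215) x4=(1.7135, -1.5049, 0.8193)
step 22: x0=(0.3411, 0.3073, 0.2096) x1=(1.4600, 0.3611, -1.2011) x2=(-2.0222, -1.7236, 1.9609) x3=(-0.8521, -1.0662, 1.4651) x4=(1.7058, -1.4842, 0.8646)
step 23: x0=(0.3338, 0.3258, 0.1686) x1=(1.4429, 0.3782, -1.1952) x2=(-2.0500, -1.7488, 2.0007) x3=(-0.9091, -1.0496, 1.5092) x4=(1.6979, -1.4634, 0.9099)
step 24: x0=(0.3273, 0.3442, 0.1270) x1=(1.4253, 0.3955, -1.1888) x2=(-2.0773, -1.7737, 2.0402) x3=(-0.9669, -1.0337, 1.5538) x4=(1.6897, -1.4425, 0.9554)
step 25: x0=(0.3217, 0.3624, 0.0847) x1=(1.4069, 0.4130, -1.1819) x2=(-2.1041, -1.7981, 2.0795) x3=(-1.0254, -1.0187, 1.5988) x4=(1.6812, -1.4214, 1.0009)
step 26: x0=(0.3169, 0.3805, 0.0417) x1=(1.3879, 0.4306, -1.1745) x2=(-2.1304, -1.8221, 2.1185) x3=(-1.0847, -1.0045, 1.6443) x4=(1.6725, -1.4002, 1.0465)
step 27: x0=(0.3131, 0.3984, -0.0019) x1=(1.3680, 0.4484, -1.1665) x2=(-2.1561, -1.8457, 2.1573) x3=(-1.1446, -0.9911, 1.6902) x4=(1.6636, -1.3789, 1.0922)
step 28: x0=(0.3103, 0.4162, -0.0462) x1=(1.3474, 0.4664, -1.1578) x2=(-2.1814, -1.8687, 2.1958) x3=(-1.2051, -0.9786, 1.7366) x4=(1.6544, -1.3574, 1.1379)
step 29: x0=(0.3084, 0.4339, -0.0912) x1=(1.3259, 0.4844, -1.1485) x2=(-2.2062, -1.8913, 2.2341) x3=(-1.2664, -0.9670, 1.7834) x4=(1.6450, -1.3359, 1.1837)
step 30: x0=(0.3076, 0.4514, -0.1369) x1=(1.3034, 0.5027, -1.1384) x2=(-2.2306, -1.9133, 2.2721) x3=(-1.3282, -0.9564, 1.8306) x4=(1.6354, -1.3142, 1.2295)
step 31: x0=(0.3078, 0.4688, -0.1834) x1=(1.2799, 0.5210, -1.1276) x2=(-2.2545, -1.9348, 2.3099) x3=(-1.3907, -0.9466, 1.8783) x4=(1.6256, -1.2925, 1.2753)
step 32: x0=(0.3092, 0.4860, -0.2307) x1=(1.2553, 0.5394, -1.1159) x2=(-2.2781, -1.9557, 2.3475) x3=(-1.4537, -0.9378, 1.9264) x4=(1.6157, -1.2707, 1.3211)
step 33: x0=(0.3119, 0.5032, -0.2789) x1=(1.2294, 0.5580, -1.1033) x2=(-2.3012, -1.9760, 2.3848) x3=(-1.5173, -0.9300, 1.9749) x4=(1.6055, -1.2488, 1.3669)
step 34: x0=(0.3159, 0.5202, -0.3280) x1=(1.2021, 0.5766, -1.0897) x2=(-2.3239, -1.9957, 2.4219) x3=(-1.5814, -0.9232, 2.0237) x4=(1.5953, -1.2268, 1.4128)
step 35: x0=(0.3215, 0.5371, -0.3781) x1=(1.1733, 0.5953, -1.0750) x2=(-2.3462, -2.0148, 2.4588) x3=(-1.6460, -0.9174, 2.0730) x4=(1.5848, -1.2047, 1.4587)
step 36: x0=(0.3287, 0.5540, -0.4293) x1=(1.1426, 0.6140, -1.0590) x2=(-2.3682, -2.0332, 2.4954) x3=(-1.7111, -0.9127, 2.1226) x4=(1.5743, -1.1826, 1.5045)
step 37: x0=(0.3379, 0.5709, -0.4818) x1=(1.1098, 0.6327, -1.0416) x2=(-2.3899, -2.0509, 2.5318) x3=(-1.7766, -0.9091, 2.1726) x4=(1.5636, -1.1604, 1.5504)
step 38: x0=(0.3493, 0.5878, -0.5356) x1=(1.0745, 0.6514, -1.0227) x2=(-2.4113, -2.0680, 2.5680) x3=(-1.8426, -0.9066, 2.2229) x4=(1.5528, -1.1382, 1.5963)
step 39: x0=(0.3634, 0.6048, -0.5911) x1=(1.0363, 0.6700, -1.0019) x2=(-2.4324, -2.0843, 2.6040) x3=(-1.9089, -0.9053, 2.2735) x4=(1.5419, -1.1159, 1.6422)
step 40: x0=(0.3808, 0.6219, -0.6483) x1=(0.9942, 0.6883, -0.9791) x2=(-2.4533, -2.0999, 2.6399) x3=(-1.9756, -0.9051, 2.3245) x4=(1.5310, -1.0936, 1.6881)

(-2.4533, -2.0999, 2.6399)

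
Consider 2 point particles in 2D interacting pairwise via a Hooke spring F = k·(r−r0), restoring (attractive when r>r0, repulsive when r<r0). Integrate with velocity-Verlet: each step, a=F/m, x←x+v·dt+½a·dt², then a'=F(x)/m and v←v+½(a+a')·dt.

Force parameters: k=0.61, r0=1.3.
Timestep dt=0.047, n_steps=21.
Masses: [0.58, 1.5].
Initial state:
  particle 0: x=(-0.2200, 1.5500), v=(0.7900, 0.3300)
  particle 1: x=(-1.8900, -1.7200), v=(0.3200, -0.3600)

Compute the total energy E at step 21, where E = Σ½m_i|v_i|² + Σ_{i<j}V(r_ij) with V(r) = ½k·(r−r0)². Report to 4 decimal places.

step 0: x0=(-0.2200, 1.5500) x1=(-1.8900, -1.7200)
step 1: x0=(-0.1841, 1.5631) x1=(-1.8745, -1.7360)
step 2: x0=(-0.1508, 1.5711) x1=(-1.8580, -1.7500)
step 3: x0=(-0.1201, 1.5742) x1=(-1.8405, -1.7621)
step 4: x0=(-0.0919, 1.5722) x1=(-1.8219, -1.7723)
step 5: x0=(-0.0664, 1.5651) x1=(-1.8024, -1.7804)
step 6: x0=(-0.0436, 1.5529) x1=(-1.7818, -1.7866)
step 7: x0=(-0.0234, 1.5356) x1=(-1.7603, -1.7909)
step 8: x0=(-0.0058, 1.5133) x1=(-1.7377, -1.7932)
step 9: x0=(0.0092, 1.4859) x1=(-1.7140, -1.7935)
step 10: x0=(0.0215, 1.4537) x1=(-1.6894, -1.7920)
step 11: x0=(0.0313, 1.4165) x1=(-1.6638, -1.7885)
step 12: x0=(0.0386, 1.3746) x1=(-1.6372, -1.7832)
step 13: x0=(0.0433, 1.3280) x1=(-1.6097, -1.7762)
step 14: x0=(0.0457, 1.2769) x1=(-1.5812, -1.7673)
step 15: x0=(0.0457, 1.2213) x1=(-1.5518, -1.7567)
step 16: x0=(0.0434, 1.1615) x1=(-1.5215, -1.7445)
step 17: x0=(0.0390, 1.0976) x1=(-1.4904, -1.7308)
step 18: x0=(0.0324, 1.0298) x1=(-1.4584, -1.7155)
step 19: x0=(0.0237, 0.9583) x1=(-1.4257, -1.6987)
step 20: x0=(0.0132, 0.8832) x1=(-1.3922, -1.6806)
step 21: x0=(0.0008, 0.8048) x1=(-1.3581, -1.6613)
step 0 velocities: v0=(0.7900, 0.3300) v1=(0.3200, -0.3600)
step 0: KE=0.3866, PE=1.7157, E=2.1023
step 21 velocities: v0=(-0.2809, -1.7001) v1=(0.7341, 0.4250)
step 21: KE=1.4007, PE=0.7007, E=2.1014

2.1014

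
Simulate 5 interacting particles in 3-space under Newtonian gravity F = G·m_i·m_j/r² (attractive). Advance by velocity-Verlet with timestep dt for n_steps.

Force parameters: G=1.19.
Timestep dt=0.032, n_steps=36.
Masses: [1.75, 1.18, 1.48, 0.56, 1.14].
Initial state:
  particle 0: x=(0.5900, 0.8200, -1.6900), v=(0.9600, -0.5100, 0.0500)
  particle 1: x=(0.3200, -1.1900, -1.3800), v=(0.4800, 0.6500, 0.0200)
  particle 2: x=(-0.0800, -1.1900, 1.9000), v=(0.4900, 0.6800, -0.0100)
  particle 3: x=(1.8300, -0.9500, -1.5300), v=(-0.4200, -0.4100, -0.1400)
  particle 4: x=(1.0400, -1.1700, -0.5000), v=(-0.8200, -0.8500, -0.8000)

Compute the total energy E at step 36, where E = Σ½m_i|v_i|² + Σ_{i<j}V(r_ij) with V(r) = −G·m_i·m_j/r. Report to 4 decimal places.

step 0: x0=(0.5900, 0.8200, -1.6900) x1=(0.3200, -1.1900, -1.3800) x2=(-0.0800, -1.1900, 1.9000) x3=(1.8300, -0.9500, -1.5300) x4=(1.0400, -1.1700, -0.5000)
step 1: x0=(0.6208, 0.8033, -1.6883) x1=(0.3359, -1.1689, -1.3789) x2=(-0.0642, -1.1682, 1.8995) x3=(1.8159, -0.9631, -1.5341) x4=(1.0134, -1.1970, -0.5262)
step 2: x0=(0.6516, 0.7859, -1.6862) x1=(0.3528, -1.1473, -1.3769) x2=(-0.0484, -1.1464, 1.8984) x3=(1.8003, -0.9760, -1.5374) x4=(0.9862, -1.2236, -0.5535)
step 3: x0=(0.6824, 0.7677, -1.6839) x1=(0.3709, -1.1252, -1.3738) x2=(-0.0323, -1.1245, 1.8970) x3=(1.7832, -0.9887, -1.5400) x4=(0.9582, -1.2497, -0.5822)
step 4: x0=(0.7133, 0.7488, -1.6813) x1=(0.3902, -1.1028, -1.3695) x2=(-0.0162, -1.1025, 1.8951) x3=(1.7646, -1.0013, -1.5418) x4=(0.9295, -1.2751, -0.6123)
step 5: x0=(0.7442, 0.7291, -1.6785) x1=(0.4109, -1.0800, -1.3639) x2=(0.0001, -1.0805, 1.8927) x3=(1.7444, -1.0136, -1.5429) x4=(0.9001, -1.2998, -0.6440)
step 6: x0=(0.7752, 0.7085, -1.6753) x1=(0.4329, -1.0570, -1.3570) x2=(0.0165, -1.0585, 1.8898) x3=(1.7225, -1.0258, -1.5431) x4=(0.8698, -1.3236, -0.6773)
step 7: x0=(0.8061, 0.6870, -1.6718) x1=(0.4565, -1.0340, -1.3485) x2=(0.0330, -1.0364, 1.8865) x3=(1.6988, -1.0377, -1.5425) x4=(0.8387, -1.3462, -0.7125)
step 8: x0=(0.8370, 0.6647, -1.6680) x1=(0.4815, -1.0111, -1.3384) x2=(0.0497, -1.0142, 1.8827) x3=(1.6733, -1.0493, -1.5411) x4=(0.8068, -1.3675, -0.7497)
step 9: x0=(0.8678, 0.6414, -1.6639) x1=(0.5082, -0.9888, -1.3265) x2=(0.0664, -0.9921, 1.8785) x3=(1.6458, -1.0607, -1.5389) x4=(0.7742, -1.3870, -0.7890)
step 10: x0=(0.8986, 0.6172, -1.6595) x1=(0.5365, -0.9672, -1.3126) x2=(0.0833, -0.9699, 1.8737) x3=(1.6163, -1.0716, -1.5357) x4=(0.7408, -1.4045, -0.8307)
step 11: x0=(0.9293, 0.5920, -1.6547) x1=(0.5664, -0.9469, -1.2967) x2=(0.1003, -0.9477, 1.8685) x3=(1.5846, -1.0822, -1.5317) x4=(0.7068, -1.4194, -0.8748)
step 12: x0=(0.9600, 0.5658, -1.6496) x1=(0.5978, -0.9283, -1.2788) x2=(0.1174, -0.9255, 1.8629) x3=(1.5505, -1.0923, -1.5266) x4=(0.6724, -1.4312, -0.9214)
step 13: x0=(0.9905, 0.5385, -1.6441) x1=(0.6304, -0.9119, -1.2590) x2=(0.1346, -0.9032, 1.8567) x3=(1.5139, -1.1018, -1.5206) x4=(0.6381, -1.4393, -0.9704)
step 14: x0=(1.0208, 0.5100, -1.6383) x1=(0.6639, -0.8982, -1.2377) x2=(0.1518, -0.8810, 1.8501) x3=(1.4746, -1.1107, -1.5134) x4=(0.6043, -1.4433, -1.0215)
step 15: x0=(1.0510, 0.4804, -1.6320) x1=(0.6981, -0.8875, -1.2152) x2=(0.1692, -0.8587, 1.8430) x3=(1.4323, -1.1189, -1.5050) x4=(0.5714, -1.4428, -1.0743)
step 16: x0=(1.0809, 0.4496, -1.6254) x1=(0.7325, -0.8800, -1.1922) x2=(0.1867, -0.8364, 1.8354) x3=(1.3867, -1.1260, -1.4952) x4=(0.5401, -1.4376, -1.1284)
step 17: x0=(1.1106, 0.4176, -1.6183) x1=(0.7668, -0.8757, -1.1693) x2=(0.2043, -0.8140, 1.8274) x3=(1.3375, -1.1321, -1.4838) x4=(0.5108, -1.4278, -1.1831)
step 18: x0=(1.1401, 0.3842, -1.6108) x1=(0.8009, -0.8743, -1.1474) x2=(0.2220, -0.7917, 1.8188) x3=(1.2843, -1.1367, -1.4705) x4=(0.4840, -1.4137, -1.2380)
step 19: x0=(1.1692, 0.3495, -1.6028) x1=(0.8348, -0.8755, -1.1269) x2=(0.2398, -0.7694, 1.8098) x3=(1.2267, -1.1395, -1.4549) x4=(0.4600, -1.3957, -1.2924)
step 20: x0=(1.1980, 0.3134, -1.5944) x1=(0.8685, -0.8791, -1.1086) x2=(0.2576, -0.7470, 1.8003) x3=(1.1641, -1.1400, -1.4363) x4=(0.4390, -1.3743, -1.3462)
step 21: x0=(1.2264, 0.2758, -1.5854) x1=(0.9023, -0.8849, -1.0932) x2=(0.2756, -0.7247, 1.7903) x3=(1.0961, -1.1374, -1.4139) x4=(0.4212, -1.3498, -1.3990)
step 22: x0=(1.2543, 0.2368, -1.5759) x1=(0.9360, -0.8931, -1.0816) x2=(0.2937, -0.7023, 1.7798) x3=(1.0225, -1.1306, -1.3864) x4=(0.4067, -1.3226, -1.4507)
step 23: x0=(1.2817, 0.1962, -1.5658) x1=(0.9694, -0.9041, -1.0746) x2=(0.3119, -0.6800, 1.7688) x3=(0.9439, -1.1183, -1.3522) x4=(0.3956, -1.2930, -1.5009)
step 24: x0=(1.3085, 0.1540, -1.5552) x1=(1.0012, -0.9181, -1.0735) x2=(0.3301, -0.6576, 1.7573) x3=(0.8628, -1.0989, -1.3098) x4=(0.3883, -1.2611, -1.5494)
step 25: x0=(1.3346, 0.1102, -1.5440) x1=(1.0293, -0.9351, -1.0784) x2=(0.3485, -0.6353, 1.7452) x3=(0.7838, -1.0724, -1.2598) x4=(0.3846, -1.2272, -1.5956)
step 26: x0=(1.3600, 0.0646, -1.5322) x1=(1.0519, -0.9539, -1.0880) x2=(0.3670, -0.6129, 1.7327) x3=(0.7113, -1.0408, -1.2057) x4=(0.3845, -1.1912, -1.6391)
step 27: x0=(1.3845, 0.0174, -1.5197) x1=(1.0691, -0.9729, -1.1007) x2=(0.3855, -0.5906, 1.7196) x3=(0.6464, -1.0069, -1.1518) x4=(0.3875, -1.1536, -1.6797)
step 28: x0=(1.4080, -0.0317, -1.5067) x1=(1.0817, -0.9909, -1.1154) x2=(0.4042, -0.5683, 1.7061) x3=(0.5883, -0.9724, -1.1004) x4=(0.3932, -1.1144, -1.7173)
step 29: x0=(1.4305, -0.0826, -1.4930) x1=(1.0909, -1.0074, -1.1314) x2=(0.4230, -0.5461, 1.6919) x3=(0.5360, -0.9378, -1.0523) x4=(0.4012, -1.0740, -1.7521)
step 30: x0=(1.4517, -0.1354, -1.4787) x1=(1.0973, -1.0221, -1.1487) x2=(0.4418, -0.5238, 1.6773) x3=(0.4884, -0.9034, -1.0075) x4=(0.4113, -1.0325, -1.7842)
step 31: x0=(1.4716, -0.1901, -1.4638) x1=(1.1016, -1.0346, -1.1672) x2=(0.4608, -0.5016, 1.6621) x3=(0.4449, -0.8693, -0.9660) x4=(0.4236, -0.9901, -1.8138)
step 32: x0=(1.4900, -0.2468, -1.4483) x1=(1.1043, -1.0446, -1.1869) x2=(0.4798, -0.4795, 1.6464) x3=(0.4050, -0.8354, -0.9272) x4=(0.4380, -0.9470, -1.8408)
step 33: x0=(1.5068, -0.3055, -1.4323) x1=(1.1059, -1.0520, -1.2078) x2=(0.4990, -0.4574, 1.6301) x3=(0.3682, -0.8019, -0.8912) x4=(0.4545, -0.9033, -1.8654)
step 34: x0=(1.5215, -0.3664, -1.4158) x1=(1.1068, -1.0565, -1.2300) x2=(0.5182, -0.4353, 1.6132) x3=(0.3344, -0.7687, -0.8575) x4=(0.4731, -0.8591, -1.8876)
step 35: x0=(1.5342, -0.4295, -1.3988) x1=(1.1074, -1.0577, -1.2534) x2=(0.5375, -0.4133, 1.5957) x3=(0.3032, -0.7357, -0.8259) x4=(0.4939, -0.8147, -1.9073)
step 36: x0=(1.5443, -0.4949, -1.3814) x1=(1.1082, -1.0553, -1.2782) x2=(0.5569, -0.3913, 1.5777) x3=(0.2746, -0.7031, -0.7964) x4=(0.5170, -0.7702, -1.9246)
step 0 velocities: v0=(0.9600, -0.5100, 0.0500) v1=(0.4800, 0.6500, 0.0200) v2=(0.4900, 0.6800, -0.0100) v3=(-0.4200, -0.4100, -0.1400) v4=(-0.8200, -0.8500, -0.8000)
step 0: KE=3.2034, PE=-7.6147, E=-4.4113
step 36 velocities: v0=(0.2713, -2.0826, 0.5470) v1=(0.0409, 0.1378, -0.7925) v2=(0.6078, 0.6846, -0.5725) v3=(-0.8599, 1.0145, 0.8961) v4=(0.7549, 1.3885, -0.5006)
step 36: KE=7.6533, PE=-12.0625, E=-4.4091

-4.4091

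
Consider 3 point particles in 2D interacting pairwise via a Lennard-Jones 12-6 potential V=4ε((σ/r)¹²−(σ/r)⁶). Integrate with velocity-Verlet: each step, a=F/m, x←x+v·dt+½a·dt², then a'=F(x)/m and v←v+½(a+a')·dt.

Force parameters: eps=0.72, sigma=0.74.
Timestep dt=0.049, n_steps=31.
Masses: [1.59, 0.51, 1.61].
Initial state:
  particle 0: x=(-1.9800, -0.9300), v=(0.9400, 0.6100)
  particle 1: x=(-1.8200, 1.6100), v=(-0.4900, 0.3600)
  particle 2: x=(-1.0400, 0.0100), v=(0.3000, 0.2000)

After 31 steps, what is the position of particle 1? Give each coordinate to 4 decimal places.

step 0: x0=(-1.9800, -0.9300) x1=(-1.8200, 1.6100) x2=(-1.0400, 0.0100)
step 1: x0=(-1.9337, -0.8999) x1=(-1.8440, 1.6275) x2=(-1.0255, 0.0196)
step 2: x0=(-1.8870, -0.8693) x1=(-1.8678, 1.6448) x2=(-1.0115, 0.0289)
step 3: x0=(-1.8397, -0.8382) x1=(-1.8916, 1.6620) x2=(-0.9981, 0.0376)
step 4: x0=(-1.7918, -0.8063) x1=(-1.9153, 1.6789) x2=(-0.9854, 0.0457)
step 5: x0=(-1.7430, -0.7736) x1=(-1.9389, 1.6957) x2=(-0.9735, 0.0529)
step 6: x0=(-1.6931, -0.7397) x1=(-1.9624, 1.7123) x2=(-0.9627, 0.0591)
step 7: x0=(-1.6420, -0.7043) x1=(-1.9859, 1.7288) x2=(-0.9532, 0.0638)
step 8: x0=(-1.5891, -0.6671) x1=(-2.0093, 1.7452) x2=(-0.9454, 0.0668)
step 9: x0=(-1.5342, -0.6275) x1=(-2.0326, 1.7615) x2=(-0.9397, 0.0675)
step 10: x0=(-1.4770, -0.5852) x1=(-2.0559, 1.7776) x2=(-0.9362, 0.0655)
step 11: x0=(-1.4189, -0.5418) x1=(-2.0791, 1.7937) x2=(-0.9337, 0.0625)
step 12: x0=(-1.3690, -0.5087) x1=(-2.1023, 1.8096) x2=(-0.9230, 0.0696)
step 13: x0=(-1.3466, -0.5113) x1=(-2.1254, 1.8255) x2=(-0.8852, 0.1120)
step 14: x0=(-1.3320, -0.5242) x1=(-2.1485, 1.8413) x2=(-0.8398, 0.1647)
step 15: x0=(-1.3165, -0.5360) x1=(-2.1715, 1.8570) x2=(-0.7952, 0.2162)
step 16: x0=(-1.2990, -0.5448) x1=(-2.1945, 1.8727) x2=(-0.7526, 0.2649)
step 17: x0=(-1.2797, -0.5510) x1=(-2.2174, 1.8882) x2=(-0.7118, 0.3110)
step 18: x0=(-1.2591, -0.5552) x1=(-2.2403, 1.9038) x2=(-0.6723, 0.3551)
step 19: x0=(-1.2374, -0.5577) x1=(-2.2631, 1.9193) x2=(-0.6339, 0.3976)
step 20: x0=(-1.2149, -0.5589) x1=(-2.2859, 1.9347) x2=(-0.5964, 0.4388)
step 21: x0=(-1.1918, -0.5590) x1=(-2.3087, 1.9501) x2=(-0.5594, 0.4789)
step 22: x0=(-1.1681, -0.5583) x1=(-2.3314, 1.9654) x2=(-0.5230, 0.5183)
step 23: x0=(-1.1440, -0.5570) x1=(-2.3541, 1.9808) x2=(-0.4870, 0.5570)
step 24: x0=(-1.1196, -0.5550) x1=(-2.3767, 1.9961) x2=(-0.4514, 0.5951)
step 25: x0=(-1.0950, -0.5526) x1=(-2.3994, 2.0113) x2=(-0.4160, 0.6328)
step 26: x0=(-1.0701, -0.5498) x1=(-2.4220, 2.0266) x2=(-0.3808, 0.6701)
step 27: x0=(-1.0450, -0.5466) x1=(-2.4445, 2.0418) x2=(-0.3459, 0.7071)
step 28: x0=(-1.0197, -0.5431) x1=(-2.4671, 2.0570) x2=(-0.3111, 0.7437)
step 29: x0=(-0.9943, -0.5394) x1=(-2.4896, 2.0722) x2=(-0.2764, 0.7802)
step 30: x0=(-0.9688, -0.5355) x1=(-2.5121, 2.0874) x2=(-0.2419, 0.8164)
step 31: x0=(-0.9433, -0.5314) x1=(-2.5346, 2.1025) x2=(-0.2074, 0.8525)

(-2.5346, 2.1025)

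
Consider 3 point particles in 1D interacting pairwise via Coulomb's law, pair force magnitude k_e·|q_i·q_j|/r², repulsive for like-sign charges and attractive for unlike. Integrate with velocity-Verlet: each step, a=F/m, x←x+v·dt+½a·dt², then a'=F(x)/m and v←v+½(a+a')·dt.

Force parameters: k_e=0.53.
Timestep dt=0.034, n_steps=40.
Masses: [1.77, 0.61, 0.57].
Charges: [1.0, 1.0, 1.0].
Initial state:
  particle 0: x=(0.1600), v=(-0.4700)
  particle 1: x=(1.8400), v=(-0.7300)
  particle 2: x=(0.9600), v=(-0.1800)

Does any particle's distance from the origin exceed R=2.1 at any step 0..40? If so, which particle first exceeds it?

step 0: x0=(0.1600) x1=(1.8400) x2=(0.9600)
step 1: x0=(0.1437) x1=(1.8160) x2=(0.9540)
step 2: x0=(0.1267) x1=(1.7937) x2=(0.9482)
step 3: x0=(0.1091) x1=(1.7732) x2=(0.9425)
step 4: x0=(0.0909) x1=(1.7545) x2=(0.9368)
step 5: x0=(0.0721) x1=(1.7377) x2=(0.9310)
step 6: x0=(0.0526) x1=(1.7228) x2=(0.9250)
step 7: x0=(0.0326) x1=(1.7098) x2=(0.9187)
step 8: x0=(0.0121) x1=(1.6987) x2=(0.9121)
step 9: x0=(-0.0090) x1=(1.6897) x2=(0.9051)
step 10: x0=(-0.0307) x1=(1.6826) x2=(0.8976)
step 11: x0=(-0.0529) x1=(1.6775) x2=(0.8896)
step 12: x0=(-0.0755) x1=(1.6744) x2=(0.8810)
step 13: x0=(-0.0987) x1=(1.6731) x2=(0.8720)
step 14: x0=(-0.1224) x1=(1.6738) x2=(0.8624)
step 15: x0=(-0.1465) x1=(1.6763) x2=(0.8523)
step 16: x0=(-0.1710) x1=(1.6806) x2=(0.8417)
step 17: x0=(-0.1960) x1=(1.6866) x2=(0.8306)
step 18: x0=(-0.2215) x1=(1.6943) x2=(0.8190)
step 19: x0=(-0.2473) x1=(1.7035) x2=(0.8071)
step 20: x0=(-0.2735) x1=(1.7142) x2=(0.7948)
step 21: x0=(-0.3002) x1=(1.7264) x2=(0.7821)
step 22: x0=(-0.3272) x1=(1.7400) x2=(0.7692)
step 23: x0=(-0.3546) x1=(1.7549) x2=(0.7560)
step 24: x0=(-0.3823) x1=(1.7710) x2=(0.7426)
step 25: x0=(-0.4104) x1=(1.7882) x2=(0.7290)
step 26: x0=(-0.4388) x1=(1.8066) x2=(0.7153)
step 27: x0=(-0.4676) x1=(1.8260) x2=(0.7016)
step 28: x0=(-0.4967) x1=(1.8464) x2=(0.6877)
step 29: x0=(-0.5260) x1=(1.8678) x2=(0.6738)
step 30: x0=(-0.5557) x1=(1.8900) x2=(0.6599)
step 31: x0=(-0.5857) x1=(1.9130) x2=(0.6461)
step 32: x0=(-0.6160) x1=(1.9368) x2=(0.6322)
step 33: x0=(-0.6465) x1=(1.9614) x2=(0.6184)
step 34: x0=(-0.6773) x1=(1.9867) x2=(0.6047)
step 35: x0=(-0.7084) x1=(2.0126) x2=(0.5911)
step 36: x0=(-0.7397) x1=(2.0392) x2=(0.5776)
step 37: x0=(-0.7712) x1=(2.0664) x2=(0.5642)
step 38: x0=(-0.8030) x1=(2.0941) x2=(0.5510)
step 39: x0=(-0.8351) x1=(2.1224) x2=(0.5378)
step 40: x0=(-0.8673) x1=(2.1512) x2=(0.5249)

yes, particle 1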